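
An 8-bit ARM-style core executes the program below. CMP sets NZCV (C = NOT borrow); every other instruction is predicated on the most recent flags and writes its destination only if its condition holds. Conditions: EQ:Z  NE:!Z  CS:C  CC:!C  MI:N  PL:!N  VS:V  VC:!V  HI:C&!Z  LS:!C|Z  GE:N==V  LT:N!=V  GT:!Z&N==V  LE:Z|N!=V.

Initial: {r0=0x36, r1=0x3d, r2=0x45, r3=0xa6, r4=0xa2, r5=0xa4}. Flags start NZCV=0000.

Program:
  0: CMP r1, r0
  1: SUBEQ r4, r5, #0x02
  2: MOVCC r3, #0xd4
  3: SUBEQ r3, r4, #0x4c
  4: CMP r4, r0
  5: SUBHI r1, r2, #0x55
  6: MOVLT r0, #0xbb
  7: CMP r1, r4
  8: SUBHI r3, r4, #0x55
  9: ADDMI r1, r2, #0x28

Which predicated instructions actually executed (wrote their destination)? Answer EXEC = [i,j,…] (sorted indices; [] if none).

EXEC = [5,6,8]

0: ✓ CMP  NZCV=0010
1: · SUBEQ
2: · MOVCC
3: · SUBEQ
4: ✓ CMP  NZCV=0011
5: ✓ SUBHI  r1←0xf0
6: ✓ MOVLT  r0←0xbb
7: ✓ CMP  NZCV=0010
8: ✓ SUBHI  r3←0x4d
9: · ADDMI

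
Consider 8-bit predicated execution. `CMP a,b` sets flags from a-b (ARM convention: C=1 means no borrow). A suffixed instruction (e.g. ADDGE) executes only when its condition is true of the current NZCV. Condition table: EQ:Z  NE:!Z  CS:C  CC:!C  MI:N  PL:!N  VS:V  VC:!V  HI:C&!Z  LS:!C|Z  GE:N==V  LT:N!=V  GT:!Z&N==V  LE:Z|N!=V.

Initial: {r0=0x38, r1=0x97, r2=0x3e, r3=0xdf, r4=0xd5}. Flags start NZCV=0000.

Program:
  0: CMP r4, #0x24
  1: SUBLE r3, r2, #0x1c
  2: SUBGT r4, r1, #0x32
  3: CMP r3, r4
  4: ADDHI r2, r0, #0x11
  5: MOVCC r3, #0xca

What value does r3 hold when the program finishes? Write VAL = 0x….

VAL = 0xca

[0] flags=1010 → (cmp)
[1] flags=1010 LE?T → r3=0x22
[2] flags=1010 GT?F → skip
[3] flags=0000 → (cmp)
[4] flags=0000 HI?F → skip
[5] flags=0000 CC?T → r3=0xca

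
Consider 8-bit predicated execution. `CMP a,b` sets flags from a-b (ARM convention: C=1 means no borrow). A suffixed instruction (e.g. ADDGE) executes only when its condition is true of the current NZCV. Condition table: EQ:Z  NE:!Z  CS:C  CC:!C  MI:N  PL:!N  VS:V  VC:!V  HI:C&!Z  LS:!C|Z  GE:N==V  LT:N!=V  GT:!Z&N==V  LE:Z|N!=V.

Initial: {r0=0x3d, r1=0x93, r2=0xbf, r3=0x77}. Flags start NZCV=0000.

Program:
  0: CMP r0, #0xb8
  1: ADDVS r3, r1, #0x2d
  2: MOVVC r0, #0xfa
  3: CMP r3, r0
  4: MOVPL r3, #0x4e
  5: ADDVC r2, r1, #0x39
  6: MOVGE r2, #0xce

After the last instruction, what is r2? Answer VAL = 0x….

0: ✓ CMP  NZCV=1001
1: ✓ ADDVS  r3←0xc0
2: · MOVVC
3: ✓ CMP  NZCV=1010
4: · MOVPL
5: ✓ ADDVC  r2←0xcc
6: · MOVGE

VAL = 0xcc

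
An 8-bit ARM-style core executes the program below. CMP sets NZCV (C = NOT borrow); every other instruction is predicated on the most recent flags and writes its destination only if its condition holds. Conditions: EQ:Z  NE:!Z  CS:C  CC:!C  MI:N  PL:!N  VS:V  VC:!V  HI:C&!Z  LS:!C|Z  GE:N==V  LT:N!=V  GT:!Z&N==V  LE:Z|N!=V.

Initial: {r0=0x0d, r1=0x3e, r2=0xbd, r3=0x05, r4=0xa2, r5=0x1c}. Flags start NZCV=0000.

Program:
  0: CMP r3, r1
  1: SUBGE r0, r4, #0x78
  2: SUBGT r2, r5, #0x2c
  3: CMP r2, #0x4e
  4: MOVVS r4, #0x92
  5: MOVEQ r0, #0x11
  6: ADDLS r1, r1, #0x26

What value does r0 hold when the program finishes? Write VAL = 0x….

VAL = 0x0d

[0] flags=1000 → (cmp)
[1] flags=1000 GE?F → skip
[2] flags=1000 GT?F → skip
[3] flags=0011 → (cmp)
[4] flags=0011 VS?T → r4=0x92
[5] flags=0011 EQ?F → skip
[6] flags=0011 LS?F → skip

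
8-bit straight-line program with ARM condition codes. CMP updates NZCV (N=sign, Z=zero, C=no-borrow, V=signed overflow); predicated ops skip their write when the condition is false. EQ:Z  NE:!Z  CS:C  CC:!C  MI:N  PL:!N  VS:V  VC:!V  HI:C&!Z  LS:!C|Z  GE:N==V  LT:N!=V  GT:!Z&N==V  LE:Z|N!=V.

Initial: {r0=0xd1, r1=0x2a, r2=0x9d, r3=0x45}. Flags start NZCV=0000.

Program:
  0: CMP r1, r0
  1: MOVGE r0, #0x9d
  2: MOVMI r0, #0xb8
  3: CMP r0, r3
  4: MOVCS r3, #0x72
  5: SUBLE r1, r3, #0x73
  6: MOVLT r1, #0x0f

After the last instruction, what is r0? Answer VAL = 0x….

VAL = 0x9d

0: ✓ CMP  NZCV=0000
1: ✓ MOVGE  r0←0x9d
2: · MOVMI
3: ✓ CMP  NZCV=0011
4: ✓ MOVCS  r3←0x72
5: ✓ SUBLE  r1←0xff
6: ✓ MOVLT  r1←0x0f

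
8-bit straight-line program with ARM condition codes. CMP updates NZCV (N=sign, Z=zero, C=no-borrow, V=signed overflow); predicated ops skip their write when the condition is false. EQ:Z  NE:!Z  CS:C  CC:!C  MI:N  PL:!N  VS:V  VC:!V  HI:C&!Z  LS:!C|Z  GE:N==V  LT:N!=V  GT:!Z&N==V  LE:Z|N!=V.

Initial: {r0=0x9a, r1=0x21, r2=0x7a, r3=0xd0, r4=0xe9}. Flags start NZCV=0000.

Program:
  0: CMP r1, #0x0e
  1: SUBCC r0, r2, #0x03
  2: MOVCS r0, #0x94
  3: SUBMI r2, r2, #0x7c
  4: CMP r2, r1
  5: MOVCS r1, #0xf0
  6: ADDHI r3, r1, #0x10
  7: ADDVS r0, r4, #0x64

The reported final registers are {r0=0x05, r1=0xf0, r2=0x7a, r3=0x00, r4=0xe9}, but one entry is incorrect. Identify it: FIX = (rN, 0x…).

FIX = (r0, 0x94)

[0] flags=0010 → (cmp)
[1] flags=0010 CC?F → skip
[2] flags=0010 CS?T → r0=0x94
[3] flags=0010 MI?F → skip
[4] flags=0010 → (cmp)
[5] flags=0010 CS?T → r1=0xf0
[6] flags=0010 HI?T → r3=0x00
[7] flags=0010 VS?F → skip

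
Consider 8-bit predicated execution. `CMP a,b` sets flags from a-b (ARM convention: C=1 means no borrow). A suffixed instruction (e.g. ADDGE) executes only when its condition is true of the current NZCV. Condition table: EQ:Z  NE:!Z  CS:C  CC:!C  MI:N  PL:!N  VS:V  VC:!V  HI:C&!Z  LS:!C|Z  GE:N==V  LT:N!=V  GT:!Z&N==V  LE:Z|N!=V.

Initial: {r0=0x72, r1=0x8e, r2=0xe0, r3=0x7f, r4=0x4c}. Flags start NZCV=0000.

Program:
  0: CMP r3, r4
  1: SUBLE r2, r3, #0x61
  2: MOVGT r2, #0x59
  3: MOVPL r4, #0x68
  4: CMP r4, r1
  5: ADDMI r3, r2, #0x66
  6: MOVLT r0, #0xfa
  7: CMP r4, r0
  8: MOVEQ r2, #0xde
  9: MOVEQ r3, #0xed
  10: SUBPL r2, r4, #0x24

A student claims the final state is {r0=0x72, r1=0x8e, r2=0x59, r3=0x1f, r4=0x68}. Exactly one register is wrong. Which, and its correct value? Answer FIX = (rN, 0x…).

0: ✓ CMP  NZCV=0010
1: · SUBLE
2: ✓ MOVGT  r2←0x59
3: ✓ MOVPL  r4←0x68
4: ✓ CMP  NZCV=1001
5: ✓ ADDMI  r3←0xbf
6: · MOVLT
7: ✓ CMP  NZCV=1000
8: · MOVEQ
9: · MOVEQ
10: · SUBPL

FIX = (r3, 0xbf)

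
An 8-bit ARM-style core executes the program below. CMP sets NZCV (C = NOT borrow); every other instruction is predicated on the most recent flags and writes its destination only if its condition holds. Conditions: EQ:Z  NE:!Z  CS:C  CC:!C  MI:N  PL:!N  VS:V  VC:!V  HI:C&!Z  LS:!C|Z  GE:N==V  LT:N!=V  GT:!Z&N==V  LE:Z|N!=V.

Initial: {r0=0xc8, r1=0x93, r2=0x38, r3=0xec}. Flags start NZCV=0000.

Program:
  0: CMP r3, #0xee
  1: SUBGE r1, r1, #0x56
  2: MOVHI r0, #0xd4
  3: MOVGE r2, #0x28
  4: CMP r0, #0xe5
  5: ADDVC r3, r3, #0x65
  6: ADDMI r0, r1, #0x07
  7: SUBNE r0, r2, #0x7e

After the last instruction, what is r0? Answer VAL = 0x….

VAL = 0xba

0: ✓ CMP  NZCV=1000
1: · SUBGE
2: · MOVHI
3: · MOVGE
4: ✓ CMP  NZCV=1000
5: ✓ ADDVC  r3←0x51
6: ✓ ADDMI  r0←0x9a
7: ✓ SUBNE  r0←0xba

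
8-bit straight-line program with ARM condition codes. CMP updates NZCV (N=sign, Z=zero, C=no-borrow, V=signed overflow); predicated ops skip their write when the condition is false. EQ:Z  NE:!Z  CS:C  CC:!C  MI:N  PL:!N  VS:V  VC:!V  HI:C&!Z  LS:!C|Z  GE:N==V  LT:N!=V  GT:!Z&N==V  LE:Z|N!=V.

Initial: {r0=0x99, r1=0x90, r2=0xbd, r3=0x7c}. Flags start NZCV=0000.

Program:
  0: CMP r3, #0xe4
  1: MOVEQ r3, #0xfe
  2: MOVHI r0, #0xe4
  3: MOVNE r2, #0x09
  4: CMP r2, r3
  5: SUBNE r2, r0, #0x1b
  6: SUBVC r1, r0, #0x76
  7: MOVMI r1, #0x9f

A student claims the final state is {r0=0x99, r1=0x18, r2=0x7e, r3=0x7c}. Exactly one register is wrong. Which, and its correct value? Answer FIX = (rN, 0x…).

FIX = (r1, 0x9f)

[0] flags=1001 → (cmp)
[1] flags=1001 EQ?F → skip
[2] flags=1001 HI?F → skip
[3] flags=1001 NE?T → r2=0x09
[4] flags=1000 → (cmp)
[5] flags=1000 NE?T → r2=0x7e
[6] flags=1000 VC?T → r1=0x23
[7] flags=1000 MI?T → r1=0x9f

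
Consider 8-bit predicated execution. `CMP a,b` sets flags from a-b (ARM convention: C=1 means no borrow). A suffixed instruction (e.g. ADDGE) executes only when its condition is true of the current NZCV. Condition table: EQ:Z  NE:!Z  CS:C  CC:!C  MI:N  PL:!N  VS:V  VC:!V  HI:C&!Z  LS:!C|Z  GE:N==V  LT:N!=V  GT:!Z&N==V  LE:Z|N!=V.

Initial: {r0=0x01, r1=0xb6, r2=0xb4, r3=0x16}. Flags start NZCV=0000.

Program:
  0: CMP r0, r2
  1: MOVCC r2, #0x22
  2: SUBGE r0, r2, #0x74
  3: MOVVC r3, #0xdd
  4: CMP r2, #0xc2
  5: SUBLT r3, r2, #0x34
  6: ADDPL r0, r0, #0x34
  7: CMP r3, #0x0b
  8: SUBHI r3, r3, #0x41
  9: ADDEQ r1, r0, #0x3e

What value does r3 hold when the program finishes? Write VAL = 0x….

VAL = 0x9c

0: ✓ CMP  NZCV=0000
1: ✓ MOVCC  r2←0x22
2: ✓ SUBGE  r0←0xae
3: ✓ MOVVC  r3←0xdd
4: ✓ CMP  NZCV=0000
5: · SUBLT
6: ✓ ADDPL  r0←0xe2
7: ✓ CMP  NZCV=1010
8: ✓ SUBHI  r3←0x9c
9: · ADDEQ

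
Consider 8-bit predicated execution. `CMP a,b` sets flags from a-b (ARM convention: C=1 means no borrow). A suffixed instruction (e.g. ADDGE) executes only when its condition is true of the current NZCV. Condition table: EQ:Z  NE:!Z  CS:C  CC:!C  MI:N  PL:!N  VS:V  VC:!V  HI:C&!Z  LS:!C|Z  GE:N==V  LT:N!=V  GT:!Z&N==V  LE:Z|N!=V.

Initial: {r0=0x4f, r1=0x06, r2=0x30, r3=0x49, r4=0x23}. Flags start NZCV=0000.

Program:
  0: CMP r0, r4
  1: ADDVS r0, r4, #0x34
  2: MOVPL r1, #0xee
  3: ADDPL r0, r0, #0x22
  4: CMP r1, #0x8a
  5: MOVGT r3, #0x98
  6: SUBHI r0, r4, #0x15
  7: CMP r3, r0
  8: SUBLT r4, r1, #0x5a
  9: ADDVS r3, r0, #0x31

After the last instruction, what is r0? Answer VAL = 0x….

VAL = 0x0e

[0] flags=0010 → (cmp)
[1] flags=0010 VS?F → skip
[2] flags=0010 PL?T → r1=0xee
[3] flags=0010 PL?T → r0=0x71
[4] flags=0010 → (cmp)
[5] flags=0010 GT?T → r3=0x98
[6] flags=0010 HI?T → r0=0x0e
[7] flags=1010 → (cmp)
[8] flags=1010 LT?T → r4=0x94
[9] flags=1010 VS?F → skip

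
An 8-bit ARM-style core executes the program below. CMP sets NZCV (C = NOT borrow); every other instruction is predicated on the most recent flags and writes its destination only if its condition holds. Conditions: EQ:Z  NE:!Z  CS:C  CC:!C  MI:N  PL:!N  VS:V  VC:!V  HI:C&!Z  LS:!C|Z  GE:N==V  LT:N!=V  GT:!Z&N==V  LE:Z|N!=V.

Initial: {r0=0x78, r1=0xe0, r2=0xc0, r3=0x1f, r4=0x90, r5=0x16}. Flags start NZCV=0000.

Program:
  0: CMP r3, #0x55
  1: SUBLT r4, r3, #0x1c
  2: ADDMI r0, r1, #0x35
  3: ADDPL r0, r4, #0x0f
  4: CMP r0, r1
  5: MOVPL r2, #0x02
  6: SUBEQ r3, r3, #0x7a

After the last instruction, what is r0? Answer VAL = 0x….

[0] flags=1000 → (cmp)
[1] flags=1000 LT?T → r4=0x03
[2] flags=1000 MI?T → r0=0x15
[3] flags=1000 PL?F → skip
[4] flags=0000 → (cmp)
[5] flags=0000 PL?T → r2=0x02
[6] flags=0000 EQ?F → skip

VAL = 0x15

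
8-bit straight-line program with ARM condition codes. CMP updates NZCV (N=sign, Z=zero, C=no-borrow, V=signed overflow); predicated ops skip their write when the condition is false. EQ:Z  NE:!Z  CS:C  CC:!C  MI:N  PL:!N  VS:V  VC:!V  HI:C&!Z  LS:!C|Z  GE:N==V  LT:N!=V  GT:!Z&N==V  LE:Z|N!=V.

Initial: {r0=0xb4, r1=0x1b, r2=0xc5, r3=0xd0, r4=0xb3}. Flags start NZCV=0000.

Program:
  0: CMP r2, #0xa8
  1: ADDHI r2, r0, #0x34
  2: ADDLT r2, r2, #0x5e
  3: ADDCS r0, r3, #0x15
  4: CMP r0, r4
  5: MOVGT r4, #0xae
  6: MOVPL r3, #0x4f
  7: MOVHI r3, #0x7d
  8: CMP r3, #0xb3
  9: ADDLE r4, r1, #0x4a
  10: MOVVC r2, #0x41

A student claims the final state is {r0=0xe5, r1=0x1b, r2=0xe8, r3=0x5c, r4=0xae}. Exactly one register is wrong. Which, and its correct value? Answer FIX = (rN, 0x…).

FIX = (r3, 0x7d)

0: ✓ CMP  NZCV=0010
1: ✓ ADDHI  r2←0xe8
2: · ADDLT
3: ✓ ADDCS  r0←0xe5
4: ✓ CMP  NZCV=0010
5: ✓ MOVGT  r4←0xae
6: ✓ MOVPL  r3←0x4f
7: ✓ MOVHI  r3←0x7d
8: ✓ CMP  NZCV=1001
9: · ADDLE
10: · MOVVC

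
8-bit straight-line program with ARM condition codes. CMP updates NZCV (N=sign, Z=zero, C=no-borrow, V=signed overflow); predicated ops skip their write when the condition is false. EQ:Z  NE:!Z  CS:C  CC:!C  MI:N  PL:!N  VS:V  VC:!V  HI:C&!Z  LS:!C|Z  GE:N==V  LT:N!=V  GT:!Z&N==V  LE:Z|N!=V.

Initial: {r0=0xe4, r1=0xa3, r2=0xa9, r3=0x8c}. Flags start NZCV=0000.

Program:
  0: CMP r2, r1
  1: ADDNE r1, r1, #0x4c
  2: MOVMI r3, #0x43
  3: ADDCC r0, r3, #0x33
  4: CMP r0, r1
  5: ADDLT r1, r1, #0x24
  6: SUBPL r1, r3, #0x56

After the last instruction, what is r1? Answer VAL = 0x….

VAL = 0x13

0: ✓ CMP  NZCV=0010
1: ✓ ADDNE  r1←0xef
2: · MOVMI
3: · ADDCC
4: ✓ CMP  NZCV=1000
5: ✓ ADDLT  r1←0x13
6: · SUBPL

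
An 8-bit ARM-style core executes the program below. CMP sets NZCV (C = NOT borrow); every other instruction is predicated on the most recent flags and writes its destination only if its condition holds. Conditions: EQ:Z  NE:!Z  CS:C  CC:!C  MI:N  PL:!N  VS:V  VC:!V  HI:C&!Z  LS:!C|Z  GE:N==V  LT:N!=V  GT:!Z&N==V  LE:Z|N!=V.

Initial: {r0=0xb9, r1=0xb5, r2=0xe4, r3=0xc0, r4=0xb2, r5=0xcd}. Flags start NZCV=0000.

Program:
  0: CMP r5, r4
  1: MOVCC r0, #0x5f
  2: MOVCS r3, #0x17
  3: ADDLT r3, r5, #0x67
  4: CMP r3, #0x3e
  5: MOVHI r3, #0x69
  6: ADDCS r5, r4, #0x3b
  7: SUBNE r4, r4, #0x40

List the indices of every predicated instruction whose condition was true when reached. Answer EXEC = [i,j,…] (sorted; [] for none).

[0] flags=0010 → (cmp)
[1] flags=0010 CC?F → skip
[2] flags=0010 CS?T → r3=0x17
[3] flags=0010 LT?F → skip
[4] flags=1000 → (cmp)
[5] flags=1000 HI?F → skip
[6] flags=1000 CS?F → skip
[7] flags=1000 NE?T → r4=0x72

EXEC = [2,7]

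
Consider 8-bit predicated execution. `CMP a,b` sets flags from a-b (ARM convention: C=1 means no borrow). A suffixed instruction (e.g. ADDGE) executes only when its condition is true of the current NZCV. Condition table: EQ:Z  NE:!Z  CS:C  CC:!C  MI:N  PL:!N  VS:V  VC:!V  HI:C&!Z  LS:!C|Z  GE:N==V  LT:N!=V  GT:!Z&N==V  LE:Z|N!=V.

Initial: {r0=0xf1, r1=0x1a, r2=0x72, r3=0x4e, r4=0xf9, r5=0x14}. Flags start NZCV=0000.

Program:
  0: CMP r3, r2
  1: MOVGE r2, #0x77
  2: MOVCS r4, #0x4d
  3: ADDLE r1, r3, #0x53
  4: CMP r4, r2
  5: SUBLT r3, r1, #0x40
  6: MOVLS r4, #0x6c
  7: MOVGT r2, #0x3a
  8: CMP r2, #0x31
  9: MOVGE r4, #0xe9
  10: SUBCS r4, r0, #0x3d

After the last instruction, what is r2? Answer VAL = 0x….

VAL = 0x72

[0] flags=1000 → (cmp)
[1] flags=1000 GE?F → skip
[2] flags=1000 CS?F → skip
[3] flags=1000 LE?T → r1=0xa1
[4] flags=1010 → (cmp)
[5] flags=1010 LT?T → r3=0x61
[6] flags=1010 LS?F → skip
[7] flags=1010 GT?F → skip
[8] flags=0010 → (cmp)
[9] flags=0010 GE?T → r4=0xe9
[10] flags=0010 CS?T → r4=0xb4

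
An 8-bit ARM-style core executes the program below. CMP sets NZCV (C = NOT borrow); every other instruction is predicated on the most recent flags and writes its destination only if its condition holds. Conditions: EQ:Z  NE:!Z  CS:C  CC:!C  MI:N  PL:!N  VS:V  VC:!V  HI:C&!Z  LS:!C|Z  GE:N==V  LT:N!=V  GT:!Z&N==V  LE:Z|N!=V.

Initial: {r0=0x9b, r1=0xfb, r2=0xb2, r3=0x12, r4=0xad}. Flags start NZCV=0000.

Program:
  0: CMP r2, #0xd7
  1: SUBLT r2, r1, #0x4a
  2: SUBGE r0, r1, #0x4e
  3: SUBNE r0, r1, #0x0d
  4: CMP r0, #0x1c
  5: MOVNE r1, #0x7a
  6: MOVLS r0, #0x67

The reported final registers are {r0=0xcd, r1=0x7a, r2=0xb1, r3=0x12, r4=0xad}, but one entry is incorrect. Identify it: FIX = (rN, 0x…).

FIX = (r0, 0xee)

[0] flags=1000 → (cmp)
[1] flags=1000 LT?T → r2=0xb1
[2] flags=1000 GE?F → skip
[3] flags=1000 NE?T → r0=0xee
[4] flags=1010 → (cmp)
[5] flags=1010 NE?T → r1=0x7a
[6] flags=1010 LS?F → skip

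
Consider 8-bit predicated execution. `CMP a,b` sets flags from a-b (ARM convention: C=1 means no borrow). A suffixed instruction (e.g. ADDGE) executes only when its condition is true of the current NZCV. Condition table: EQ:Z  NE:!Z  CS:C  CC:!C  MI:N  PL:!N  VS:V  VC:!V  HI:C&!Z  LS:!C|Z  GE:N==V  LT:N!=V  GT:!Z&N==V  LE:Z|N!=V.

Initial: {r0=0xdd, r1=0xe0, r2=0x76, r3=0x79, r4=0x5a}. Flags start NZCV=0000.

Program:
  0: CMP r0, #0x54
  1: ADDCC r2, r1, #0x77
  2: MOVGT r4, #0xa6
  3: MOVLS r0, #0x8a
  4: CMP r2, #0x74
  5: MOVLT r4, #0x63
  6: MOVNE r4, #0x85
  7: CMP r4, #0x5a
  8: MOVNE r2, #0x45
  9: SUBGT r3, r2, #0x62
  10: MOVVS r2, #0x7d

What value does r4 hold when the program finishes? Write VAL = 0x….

0: ✓ CMP  NZCV=1010
1: · ADDCC
2: · MOVGT
3: · MOVLS
4: ✓ CMP  NZCV=0010
5: · MOVLT
6: ✓ MOVNE  r4←0x85
7: ✓ CMP  NZCV=0011
8: ✓ MOVNE  r2←0x45
9: · SUBGT
10: ✓ MOVVS  r2←0x7d

VAL = 0x85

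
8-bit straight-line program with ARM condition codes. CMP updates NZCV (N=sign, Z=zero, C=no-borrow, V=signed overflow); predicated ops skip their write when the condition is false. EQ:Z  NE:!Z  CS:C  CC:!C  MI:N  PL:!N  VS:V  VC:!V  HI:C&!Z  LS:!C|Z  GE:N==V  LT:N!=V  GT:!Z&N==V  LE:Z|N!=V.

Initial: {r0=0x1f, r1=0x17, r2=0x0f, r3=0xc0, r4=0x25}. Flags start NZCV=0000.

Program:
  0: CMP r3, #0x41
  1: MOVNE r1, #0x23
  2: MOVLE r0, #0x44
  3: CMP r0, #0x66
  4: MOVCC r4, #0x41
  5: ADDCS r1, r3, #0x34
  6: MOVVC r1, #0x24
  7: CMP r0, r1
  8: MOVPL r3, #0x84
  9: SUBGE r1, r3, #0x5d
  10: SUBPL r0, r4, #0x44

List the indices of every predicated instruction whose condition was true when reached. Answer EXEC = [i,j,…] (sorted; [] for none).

EXEC = [1,2,4,6,8,9,10]

0: ✓ CMP  NZCV=0011
1: ✓ MOVNE  r1←0x23
2: ✓ MOVLE  r0←0x44
3: ✓ CMP  NZCV=1000
4: ✓ MOVCC  r4←0x41
5: · ADDCS
6: ✓ MOVVC  r1←0x24
7: ✓ CMP  NZCV=0010
8: ✓ MOVPL  r3←0x84
9: ✓ SUBGE  r1←0x27
10: ✓ SUBPL  r0←0xfd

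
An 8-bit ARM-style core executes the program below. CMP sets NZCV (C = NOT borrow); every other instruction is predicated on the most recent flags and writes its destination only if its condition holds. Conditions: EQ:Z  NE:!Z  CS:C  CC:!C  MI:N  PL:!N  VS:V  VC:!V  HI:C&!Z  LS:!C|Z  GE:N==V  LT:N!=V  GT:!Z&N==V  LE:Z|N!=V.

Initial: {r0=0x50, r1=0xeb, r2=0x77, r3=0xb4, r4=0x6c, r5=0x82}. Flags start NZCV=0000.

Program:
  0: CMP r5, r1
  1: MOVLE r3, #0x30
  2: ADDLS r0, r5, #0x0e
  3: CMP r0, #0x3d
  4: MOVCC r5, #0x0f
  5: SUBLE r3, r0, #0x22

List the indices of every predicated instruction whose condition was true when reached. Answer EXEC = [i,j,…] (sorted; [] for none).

0: ✓ CMP  NZCV=1000
1: ✓ MOVLE  r3←0x30
2: ✓ ADDLS  r0←0x90
3: ✓ CMP  NZCV=0011
4: · MOVCC
5: ✓ SUBLE  r3←0x6e

EXEC = [1,2,5]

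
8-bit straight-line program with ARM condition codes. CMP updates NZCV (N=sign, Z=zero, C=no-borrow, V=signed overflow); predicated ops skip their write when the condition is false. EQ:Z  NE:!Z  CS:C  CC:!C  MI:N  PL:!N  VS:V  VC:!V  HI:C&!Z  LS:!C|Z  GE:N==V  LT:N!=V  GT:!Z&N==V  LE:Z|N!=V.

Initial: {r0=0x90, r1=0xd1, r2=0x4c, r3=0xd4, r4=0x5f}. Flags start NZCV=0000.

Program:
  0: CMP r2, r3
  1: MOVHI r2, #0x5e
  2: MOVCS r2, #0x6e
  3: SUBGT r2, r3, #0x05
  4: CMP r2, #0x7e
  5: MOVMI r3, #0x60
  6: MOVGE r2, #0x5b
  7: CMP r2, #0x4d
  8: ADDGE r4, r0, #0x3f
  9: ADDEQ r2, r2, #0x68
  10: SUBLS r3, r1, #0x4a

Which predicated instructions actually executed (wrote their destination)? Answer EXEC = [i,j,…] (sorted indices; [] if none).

[0] flags=0000 → (cmp)
[1] flags=0000 HI?F → skip
[2] flags=0000 CS?F → skip
[3] flags=0000 GT?T → r2=0xcf
[4] flags=0011 → (cmp)
[5] flags=0011 MI?F → skip
[6] flags=0011 GE?F → skip
[7] flags=1010 → (cmp)
[8] flags=1010 GE?F → skip
[9] flags=1010 EQ?F → skip
[10] flags=1010 LS?F → skip

EXEC = [3]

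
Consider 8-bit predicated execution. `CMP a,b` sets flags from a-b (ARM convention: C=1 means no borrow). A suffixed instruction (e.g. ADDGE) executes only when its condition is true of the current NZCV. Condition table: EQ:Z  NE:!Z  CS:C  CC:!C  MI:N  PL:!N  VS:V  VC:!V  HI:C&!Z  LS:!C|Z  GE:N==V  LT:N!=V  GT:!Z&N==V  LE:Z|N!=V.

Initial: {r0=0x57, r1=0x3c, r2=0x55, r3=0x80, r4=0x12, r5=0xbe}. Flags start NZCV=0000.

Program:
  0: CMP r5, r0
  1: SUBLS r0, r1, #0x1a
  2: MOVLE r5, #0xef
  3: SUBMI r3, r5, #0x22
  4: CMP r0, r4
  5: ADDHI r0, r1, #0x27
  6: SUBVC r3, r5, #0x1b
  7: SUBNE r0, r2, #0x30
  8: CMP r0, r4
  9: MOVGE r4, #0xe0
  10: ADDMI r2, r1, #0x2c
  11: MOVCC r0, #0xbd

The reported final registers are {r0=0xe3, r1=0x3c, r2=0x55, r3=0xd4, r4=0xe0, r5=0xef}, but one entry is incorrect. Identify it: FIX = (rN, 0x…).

[0] flags=0011 → (cmp)
[1] flags=0011 LS?F → skip
[2] flags=0011 LE?T → r5=0xef
[3] flags=0011 MI?F → skip
[4] flags=0010 → (cmp)
[5] flags=0010 HI?T → r0=0x63
[6] flags=0010 VC?T → r3=0xd4
[7] flags=0010 NE?T → r0=0x25
[8] flags=0010 → (cmp)
[9] flags=0010 GE?T → r4=0xe0
[10] flags=0010 MI?F → skip
[11] flags=0010 CC?F → skip

FIX = (r0, 0x25)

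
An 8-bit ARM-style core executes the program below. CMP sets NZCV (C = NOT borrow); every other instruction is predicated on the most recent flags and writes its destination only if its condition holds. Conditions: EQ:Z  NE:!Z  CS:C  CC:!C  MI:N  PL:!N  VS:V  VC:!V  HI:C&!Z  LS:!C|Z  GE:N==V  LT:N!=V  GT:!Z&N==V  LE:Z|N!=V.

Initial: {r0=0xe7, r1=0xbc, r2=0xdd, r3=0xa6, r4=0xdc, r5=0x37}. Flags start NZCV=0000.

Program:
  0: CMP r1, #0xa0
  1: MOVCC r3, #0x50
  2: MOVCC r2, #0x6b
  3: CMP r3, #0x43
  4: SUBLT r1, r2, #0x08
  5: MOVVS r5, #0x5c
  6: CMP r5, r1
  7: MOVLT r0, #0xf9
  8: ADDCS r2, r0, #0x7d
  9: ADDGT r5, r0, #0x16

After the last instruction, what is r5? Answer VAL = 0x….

[0] flags=0010 → (cmp)
[1] flags=0010 CC?F → skip
[2] flags=0010 CC?F → skip
[3] flags=0011 → (cmp)
[4] flags=0011 LT?T → r1=0xd5
[5] flags=0011 VS?T → r5=0x5c
[6] flags=1001 → (cmp)
[7] flags=1001 LT?F → skip
[8] flags=1001 CS?F → skip
[9] flags=1001 GT?T → r5=0xfd

VAL = 0xfd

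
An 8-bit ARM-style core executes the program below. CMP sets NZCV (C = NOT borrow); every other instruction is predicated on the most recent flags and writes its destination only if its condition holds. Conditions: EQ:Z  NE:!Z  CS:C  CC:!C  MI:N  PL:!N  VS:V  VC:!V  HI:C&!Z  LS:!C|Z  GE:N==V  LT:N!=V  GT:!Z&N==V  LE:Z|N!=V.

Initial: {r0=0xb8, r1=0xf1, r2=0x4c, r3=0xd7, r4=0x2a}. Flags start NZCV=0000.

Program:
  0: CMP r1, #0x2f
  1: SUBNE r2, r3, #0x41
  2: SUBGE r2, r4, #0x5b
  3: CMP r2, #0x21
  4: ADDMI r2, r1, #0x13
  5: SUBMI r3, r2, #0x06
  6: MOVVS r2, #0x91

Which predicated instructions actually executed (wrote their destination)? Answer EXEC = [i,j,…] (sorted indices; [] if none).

EXEC = [1,6]

[0] flags=1010 → (cmp)
[1] flags=1010 NE?T → r2=0x96
[2] flags=1010 GE?F → skip
[3] flags=0011 → (cmp)
[4] flags=0011 MI?F → skip
[5] flags=0011 MI?F → skip
[6] flags=0011 VS?T → r2=0x91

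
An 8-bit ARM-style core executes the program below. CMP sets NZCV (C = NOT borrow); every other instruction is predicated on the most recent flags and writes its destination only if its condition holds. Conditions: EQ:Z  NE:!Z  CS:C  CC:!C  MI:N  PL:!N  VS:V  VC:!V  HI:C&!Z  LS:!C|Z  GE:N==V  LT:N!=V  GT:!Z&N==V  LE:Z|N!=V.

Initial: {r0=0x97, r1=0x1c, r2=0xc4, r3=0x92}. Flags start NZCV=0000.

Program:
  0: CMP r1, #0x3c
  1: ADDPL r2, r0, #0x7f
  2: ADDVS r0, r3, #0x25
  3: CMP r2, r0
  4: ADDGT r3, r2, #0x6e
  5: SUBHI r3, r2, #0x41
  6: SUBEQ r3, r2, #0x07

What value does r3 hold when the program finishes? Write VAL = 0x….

VAL = 0x83

0: ✓ CMP  NZCV=1000
1: · ADDPL
2: · ADDVS
3: ✓ CMP  NZCV=0010
4: ✓ ADDGT  r3←0x32
5: ✓ SUBHI  r3←0x83
6: · SUBEQ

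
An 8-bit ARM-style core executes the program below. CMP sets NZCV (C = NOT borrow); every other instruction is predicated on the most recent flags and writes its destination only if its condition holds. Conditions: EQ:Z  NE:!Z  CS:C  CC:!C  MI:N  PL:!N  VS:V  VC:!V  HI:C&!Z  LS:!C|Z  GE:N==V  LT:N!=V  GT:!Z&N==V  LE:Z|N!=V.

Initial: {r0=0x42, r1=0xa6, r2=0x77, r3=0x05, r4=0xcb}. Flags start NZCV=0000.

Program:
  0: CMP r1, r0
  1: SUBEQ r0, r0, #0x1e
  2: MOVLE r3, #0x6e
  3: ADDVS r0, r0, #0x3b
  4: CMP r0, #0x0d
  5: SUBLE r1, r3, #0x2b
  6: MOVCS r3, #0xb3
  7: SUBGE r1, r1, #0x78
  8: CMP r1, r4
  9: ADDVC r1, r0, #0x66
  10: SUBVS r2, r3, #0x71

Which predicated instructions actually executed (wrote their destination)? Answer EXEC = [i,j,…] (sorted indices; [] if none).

0: ✓ CMP  NZCV=0011
1: · SUBEQ
2: ✓ MOVLE  r3←0x6e
3: ✓ ADDVS  r0←0x7d
4: ✓ CMP  NZCV=0010
5: · SUBLE
6: ✓ MOVCS  r3←0xb3
7: ✓ SUBGE  r1←0x2e
8: ✓ CMP  NZCV=0000
9: ✓ ADDVC  r1←0xe3
10: · SUBVS

EXEC = [2,3,6,7,9]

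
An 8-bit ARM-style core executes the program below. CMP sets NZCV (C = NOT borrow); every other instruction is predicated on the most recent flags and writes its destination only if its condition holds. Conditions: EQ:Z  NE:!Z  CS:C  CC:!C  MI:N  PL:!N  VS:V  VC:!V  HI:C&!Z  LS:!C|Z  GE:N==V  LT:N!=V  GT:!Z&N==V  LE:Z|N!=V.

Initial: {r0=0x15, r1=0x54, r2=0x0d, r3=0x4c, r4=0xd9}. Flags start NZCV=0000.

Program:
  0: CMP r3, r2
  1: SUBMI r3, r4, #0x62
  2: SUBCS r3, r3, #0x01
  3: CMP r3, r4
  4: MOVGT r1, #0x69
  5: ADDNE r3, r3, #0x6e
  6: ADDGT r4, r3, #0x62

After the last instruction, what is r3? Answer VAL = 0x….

0: ✓ CMP  NZCV=0010
1: · SUBMI
2: ✓ SUBCS  r3←0x4b
3: ✓ CMP  NZCV=0000
4: ✓ MOVGT  r1←0x69
5: ✓ ADDNE  r3←0xb9
6: ✓ ADDGT  r4←0x1b

VAL = 0xb9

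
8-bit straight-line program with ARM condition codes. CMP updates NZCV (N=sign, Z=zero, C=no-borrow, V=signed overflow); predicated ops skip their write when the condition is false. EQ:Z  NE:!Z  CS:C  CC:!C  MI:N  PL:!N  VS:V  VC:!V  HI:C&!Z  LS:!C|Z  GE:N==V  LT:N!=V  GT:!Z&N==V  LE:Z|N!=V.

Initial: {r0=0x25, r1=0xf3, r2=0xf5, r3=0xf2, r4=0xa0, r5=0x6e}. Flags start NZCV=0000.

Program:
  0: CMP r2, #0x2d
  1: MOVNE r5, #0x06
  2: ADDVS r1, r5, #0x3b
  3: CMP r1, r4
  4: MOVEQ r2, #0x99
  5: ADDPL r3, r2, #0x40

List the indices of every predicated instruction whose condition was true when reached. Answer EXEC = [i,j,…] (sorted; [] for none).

[0] flags=1010 → (cmp)
[1] flags=1010 NE?T → r5=0x06
[2] flags=1010 VS?F → skip
[3] flags=0010 → (cmp)
[4] flags=0010 EQ?F → skip
[5] flags=0010 PL?T → r3=0x35

EXEC = [1,5]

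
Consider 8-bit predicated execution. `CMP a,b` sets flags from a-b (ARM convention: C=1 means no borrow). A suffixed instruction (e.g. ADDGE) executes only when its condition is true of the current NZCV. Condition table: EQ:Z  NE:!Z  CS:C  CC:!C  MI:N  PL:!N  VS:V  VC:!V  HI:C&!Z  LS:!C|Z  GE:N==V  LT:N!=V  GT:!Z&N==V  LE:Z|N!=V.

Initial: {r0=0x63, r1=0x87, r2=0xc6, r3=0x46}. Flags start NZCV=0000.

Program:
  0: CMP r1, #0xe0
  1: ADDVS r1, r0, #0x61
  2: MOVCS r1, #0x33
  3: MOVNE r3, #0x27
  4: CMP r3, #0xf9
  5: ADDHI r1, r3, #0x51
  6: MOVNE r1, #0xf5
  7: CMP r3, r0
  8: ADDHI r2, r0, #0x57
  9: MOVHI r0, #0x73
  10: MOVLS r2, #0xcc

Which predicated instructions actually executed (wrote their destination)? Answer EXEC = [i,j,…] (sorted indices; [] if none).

EXEC = [3,6,10]

[0] flags=1000 → (cmp)
[1] flags=1000 VS?F → skip
[2] flags=1000 CS?F → skip
[3] flags=1000 NE?T → r3=0x27
[4] flags=0000 → (cmp)
[5] flags=0000 HI?F → skip
[6] flags=0000 NE?T → r1=0xf5
[7] flags=1000 → (cmp)
[8] flags=1000 HI?F → skip
[9] flags=1000 HI?F → skip
[10] flags=1000 LS?T → r2=0xcc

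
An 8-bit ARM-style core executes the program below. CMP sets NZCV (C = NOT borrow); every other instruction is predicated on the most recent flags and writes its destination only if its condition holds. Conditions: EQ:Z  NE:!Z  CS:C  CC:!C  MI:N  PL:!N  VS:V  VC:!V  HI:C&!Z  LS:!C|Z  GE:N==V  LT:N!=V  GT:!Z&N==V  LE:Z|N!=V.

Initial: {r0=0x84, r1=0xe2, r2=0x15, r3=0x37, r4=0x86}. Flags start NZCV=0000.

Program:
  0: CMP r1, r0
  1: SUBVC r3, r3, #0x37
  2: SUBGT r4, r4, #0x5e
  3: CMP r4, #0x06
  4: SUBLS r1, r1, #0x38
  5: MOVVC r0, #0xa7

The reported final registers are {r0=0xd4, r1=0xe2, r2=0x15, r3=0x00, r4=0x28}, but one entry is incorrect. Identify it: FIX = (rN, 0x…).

FIX = (r0, 0xa7)

0: ✓ CMP  NZCV=0010
1: ✓ SUBVC  r3←0x00
2: ✓ SUBGT  r4←0x28
3: ✓ CMP  NZCV=0010
4: · SUBLS
5: ✓ MOVVC  r0←0xa7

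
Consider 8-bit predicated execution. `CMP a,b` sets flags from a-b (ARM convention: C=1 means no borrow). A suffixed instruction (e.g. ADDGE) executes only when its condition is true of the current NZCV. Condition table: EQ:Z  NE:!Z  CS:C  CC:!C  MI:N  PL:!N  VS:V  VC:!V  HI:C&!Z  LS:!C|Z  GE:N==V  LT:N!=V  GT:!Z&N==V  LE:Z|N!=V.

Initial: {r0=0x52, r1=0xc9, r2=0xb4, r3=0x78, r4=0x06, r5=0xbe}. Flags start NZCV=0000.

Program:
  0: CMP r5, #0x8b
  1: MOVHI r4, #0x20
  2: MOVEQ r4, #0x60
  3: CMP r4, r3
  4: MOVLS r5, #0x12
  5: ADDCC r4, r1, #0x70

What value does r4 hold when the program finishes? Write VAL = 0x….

VAL = 0x39

[0] flags=0010 → (cmp)
[1] flags=0010 HI?T → r4=0x20
[2] flags=0010 EQ?F → skip
[3] flags=1000 → (cmp)
[4] flags=1000 LS?T → r5=0x12
[5] flags=1000 CC?T → r4=0x39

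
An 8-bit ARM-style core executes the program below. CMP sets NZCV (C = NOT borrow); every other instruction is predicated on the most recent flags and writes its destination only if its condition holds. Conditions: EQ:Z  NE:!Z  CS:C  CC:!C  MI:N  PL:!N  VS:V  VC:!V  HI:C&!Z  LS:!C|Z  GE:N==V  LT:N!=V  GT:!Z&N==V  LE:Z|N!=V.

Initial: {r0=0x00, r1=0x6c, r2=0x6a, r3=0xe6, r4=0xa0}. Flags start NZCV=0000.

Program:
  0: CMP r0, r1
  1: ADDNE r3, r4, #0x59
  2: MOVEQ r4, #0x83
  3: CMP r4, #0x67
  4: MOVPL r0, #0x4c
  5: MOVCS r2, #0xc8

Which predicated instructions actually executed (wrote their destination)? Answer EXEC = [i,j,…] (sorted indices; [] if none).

EXEC = [1,4,5]

0: ✓ CMP  NZCV=1000
1: ✓ ADDNE  r3←0xf9
2: · MOVEQ
3: ✓ CMP  NZCV=0011
4: ✓ MOVPL  r0←0x4c
5: ✓ MOVCS  r2←0xc8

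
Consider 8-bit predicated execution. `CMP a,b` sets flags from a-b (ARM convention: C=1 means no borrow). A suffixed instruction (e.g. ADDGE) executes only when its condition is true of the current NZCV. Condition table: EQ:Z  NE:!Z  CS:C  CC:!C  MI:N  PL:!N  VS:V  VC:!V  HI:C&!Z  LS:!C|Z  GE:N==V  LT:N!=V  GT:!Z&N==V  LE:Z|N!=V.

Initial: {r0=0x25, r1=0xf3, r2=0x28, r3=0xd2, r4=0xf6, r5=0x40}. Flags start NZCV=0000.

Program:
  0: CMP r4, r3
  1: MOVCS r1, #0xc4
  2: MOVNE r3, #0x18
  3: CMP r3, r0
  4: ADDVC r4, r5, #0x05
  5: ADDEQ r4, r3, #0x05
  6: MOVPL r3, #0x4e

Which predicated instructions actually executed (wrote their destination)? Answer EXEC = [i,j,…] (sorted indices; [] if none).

[0] flags=0010 → (cmp)
[1] flags=0010 CS?T → r1=0xc4
[2] flags=0010 NE?T → r3=0x18
[3] flags=1000 → (cmp)
[4] flags=1000 VC?T → r4=0x45
[5] flags=1000 EQ?F → skip
[6] flags=1000 PL?F → skip

EXEC = [1,2,4]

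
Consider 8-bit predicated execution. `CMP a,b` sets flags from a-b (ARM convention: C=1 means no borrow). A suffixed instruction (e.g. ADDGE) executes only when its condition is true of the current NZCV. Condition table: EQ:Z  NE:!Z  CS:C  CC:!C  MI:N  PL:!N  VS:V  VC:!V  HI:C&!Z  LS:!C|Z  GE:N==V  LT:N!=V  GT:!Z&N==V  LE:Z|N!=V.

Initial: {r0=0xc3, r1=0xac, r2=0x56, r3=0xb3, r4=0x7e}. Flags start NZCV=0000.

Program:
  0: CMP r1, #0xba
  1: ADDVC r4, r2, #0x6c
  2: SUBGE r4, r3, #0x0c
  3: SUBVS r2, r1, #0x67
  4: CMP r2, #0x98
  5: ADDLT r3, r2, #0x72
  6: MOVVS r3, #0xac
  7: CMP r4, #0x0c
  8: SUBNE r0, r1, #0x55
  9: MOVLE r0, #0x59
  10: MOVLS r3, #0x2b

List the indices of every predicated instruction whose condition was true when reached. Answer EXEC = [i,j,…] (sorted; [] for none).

0: ✓ CMP  NZCV=1000
1: ✓ ADDVC  r4←0xc2
2: · SUBGE
3: · SUBVS
4: ✓ CMP  NZCV=1001
5: · ADDLT
6: ✓ MOVVS  r3←0xac
7: ✓ CMP  NZCV=1010
8: ✓ SUBNE  r0←0x57
9: ✓ MOVLE  r0←0x59
10: · MOVLS

EXEC = [1,6,8,9]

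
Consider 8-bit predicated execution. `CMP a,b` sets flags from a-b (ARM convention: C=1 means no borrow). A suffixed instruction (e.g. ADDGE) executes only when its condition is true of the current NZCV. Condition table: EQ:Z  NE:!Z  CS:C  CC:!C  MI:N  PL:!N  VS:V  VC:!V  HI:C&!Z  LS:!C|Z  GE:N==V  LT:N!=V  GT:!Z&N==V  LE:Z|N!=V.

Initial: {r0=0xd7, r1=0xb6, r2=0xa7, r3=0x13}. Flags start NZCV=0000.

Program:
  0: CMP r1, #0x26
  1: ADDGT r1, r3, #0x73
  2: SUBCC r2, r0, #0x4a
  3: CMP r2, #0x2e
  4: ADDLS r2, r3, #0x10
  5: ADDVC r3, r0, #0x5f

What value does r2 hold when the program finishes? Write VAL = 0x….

VAL = 0xa7

0: ✓ CMP  NZCV=1010
1: · ADDGT
2: · SUBCC
3: ✓ CMP  NZCV=0011
4: · ADDLS
5: · ADDVC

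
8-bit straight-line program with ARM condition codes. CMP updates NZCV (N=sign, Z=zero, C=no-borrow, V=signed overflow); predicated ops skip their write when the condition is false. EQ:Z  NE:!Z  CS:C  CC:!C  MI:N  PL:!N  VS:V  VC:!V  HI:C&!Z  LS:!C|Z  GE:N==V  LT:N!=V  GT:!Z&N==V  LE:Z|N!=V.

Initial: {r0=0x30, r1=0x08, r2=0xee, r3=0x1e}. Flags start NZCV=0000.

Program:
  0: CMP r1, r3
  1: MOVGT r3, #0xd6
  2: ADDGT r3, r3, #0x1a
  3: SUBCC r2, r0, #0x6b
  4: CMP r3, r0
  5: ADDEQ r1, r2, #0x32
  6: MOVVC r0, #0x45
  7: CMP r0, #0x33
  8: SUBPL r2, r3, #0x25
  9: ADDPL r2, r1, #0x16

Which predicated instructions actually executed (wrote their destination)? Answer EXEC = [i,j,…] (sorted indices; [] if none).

0: ✓ CMP  NZCV=1000
1: · MOVGT
2: · ADDGT
3: ✓ SUBCC  r2←0xc5
4: ✓ CMP  NZCV=1000
5: · ADDEQ
6: ✓ MOVVC  r0←0x45
7: ✓ CMP  NZCV=0010
8: ✓ SUBPL  r2←0xf9
9: ✓ ADDPL  r2←0x1e

EXEC = [3,6,8,9]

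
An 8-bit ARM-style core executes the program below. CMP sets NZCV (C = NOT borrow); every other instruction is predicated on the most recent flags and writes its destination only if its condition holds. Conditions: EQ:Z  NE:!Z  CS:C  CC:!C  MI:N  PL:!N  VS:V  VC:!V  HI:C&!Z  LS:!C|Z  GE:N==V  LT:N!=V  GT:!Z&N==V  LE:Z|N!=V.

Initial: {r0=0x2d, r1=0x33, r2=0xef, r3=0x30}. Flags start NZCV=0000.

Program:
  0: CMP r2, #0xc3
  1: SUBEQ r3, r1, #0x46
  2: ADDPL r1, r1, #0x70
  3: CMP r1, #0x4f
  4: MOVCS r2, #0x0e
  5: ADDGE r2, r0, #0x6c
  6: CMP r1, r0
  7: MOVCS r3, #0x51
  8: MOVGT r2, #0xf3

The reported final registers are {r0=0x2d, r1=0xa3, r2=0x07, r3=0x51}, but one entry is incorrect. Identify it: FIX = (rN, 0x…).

[0] flags=0010 → (cmp)
[1] flags=0010 EQ?F → skip
[2] flags=0010 PL?T → r1=0xa3
[3] flags=0011 → (cmp)
[4] flags=0011 CS?T → r2=0x0e
[5] flags=0011 GE?F → skip
[6] flags=0011 → (cmp)
[7] flags=0011 CS?T → r3=0x51
[8] flags=0011 GT?F → skip

FIX = (r2, 0x0e)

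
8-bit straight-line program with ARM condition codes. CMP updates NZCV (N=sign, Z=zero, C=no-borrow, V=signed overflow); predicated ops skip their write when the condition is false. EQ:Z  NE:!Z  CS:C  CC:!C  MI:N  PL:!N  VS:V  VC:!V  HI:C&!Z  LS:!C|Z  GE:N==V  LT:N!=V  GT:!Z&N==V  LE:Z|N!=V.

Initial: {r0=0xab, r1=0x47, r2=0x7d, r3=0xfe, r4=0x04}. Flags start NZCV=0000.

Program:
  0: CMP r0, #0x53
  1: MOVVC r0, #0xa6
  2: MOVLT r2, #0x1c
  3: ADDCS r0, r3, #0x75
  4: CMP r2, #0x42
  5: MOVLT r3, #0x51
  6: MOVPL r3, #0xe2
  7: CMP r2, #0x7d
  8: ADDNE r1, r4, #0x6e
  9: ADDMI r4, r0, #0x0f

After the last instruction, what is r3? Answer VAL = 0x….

VAL = 0x51

[0] flags=0011 → (cmp)
[1] flags=0011 VC?F → skip
[2] flags=0011 LT?T → r2=0x1c
[3] flags=0011 CS?T → r0=0x73
[4] flags=1000 → (cmp)
[5] flags=1000 LT?T → r3=0x51
[6] flags=1000 PL?F → skip
[7] flags=1000 → (cmp)
[8] flags=1000 NE?T → r1=0x72
[9] flags=1000 MI?T → r4=0x82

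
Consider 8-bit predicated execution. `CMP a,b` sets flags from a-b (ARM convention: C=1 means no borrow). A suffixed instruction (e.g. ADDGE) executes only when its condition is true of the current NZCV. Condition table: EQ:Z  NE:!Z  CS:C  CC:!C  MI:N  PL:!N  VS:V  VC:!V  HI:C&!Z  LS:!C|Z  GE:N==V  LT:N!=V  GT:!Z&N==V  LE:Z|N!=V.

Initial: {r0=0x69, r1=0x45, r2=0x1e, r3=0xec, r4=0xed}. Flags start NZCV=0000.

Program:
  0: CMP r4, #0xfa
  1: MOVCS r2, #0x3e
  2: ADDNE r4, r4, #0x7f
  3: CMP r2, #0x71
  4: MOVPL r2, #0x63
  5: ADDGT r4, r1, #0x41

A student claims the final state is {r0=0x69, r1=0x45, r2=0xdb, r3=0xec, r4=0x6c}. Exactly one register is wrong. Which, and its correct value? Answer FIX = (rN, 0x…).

FIX = (r2, 0x1e)

0: ✓ CMP  NZCV=1000
1: · MOVCS
2: ✓ ADDNE  r4←0x6c
3: ✓ CMP  NZCV=1000
4: · MOVPL
5: · ADDGT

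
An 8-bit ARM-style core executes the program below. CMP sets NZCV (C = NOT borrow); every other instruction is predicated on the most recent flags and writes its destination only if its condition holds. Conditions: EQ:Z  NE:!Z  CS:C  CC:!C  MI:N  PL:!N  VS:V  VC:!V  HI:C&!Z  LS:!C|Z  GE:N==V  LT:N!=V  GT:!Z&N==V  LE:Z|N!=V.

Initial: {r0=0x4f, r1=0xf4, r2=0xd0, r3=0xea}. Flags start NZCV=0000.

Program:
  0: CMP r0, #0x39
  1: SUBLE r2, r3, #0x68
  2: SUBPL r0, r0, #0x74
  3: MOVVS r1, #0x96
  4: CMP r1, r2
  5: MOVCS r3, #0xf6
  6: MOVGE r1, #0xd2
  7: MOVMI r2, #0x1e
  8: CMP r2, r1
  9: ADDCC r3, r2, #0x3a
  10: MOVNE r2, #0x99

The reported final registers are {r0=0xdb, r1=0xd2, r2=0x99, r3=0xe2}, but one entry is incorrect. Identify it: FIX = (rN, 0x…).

0: ✓ CMP  NZCV=0010
1: · SUBLE
2: ✓ SUBPL  r0←0xdb
3: · MOVVS
4: ✓ CMP  NZCV=0010
5: ✓ MOVCS  r3←0xf6
6: ✓ MOVGE  r1←0xd2
7: · MOVMI
8: ✓ CMP  NZCV=1000
9: ✓ ADDCC  r3←0x0a
10: ✓ MOVNE  r2←0x99

FIX = (r3, 0x0a)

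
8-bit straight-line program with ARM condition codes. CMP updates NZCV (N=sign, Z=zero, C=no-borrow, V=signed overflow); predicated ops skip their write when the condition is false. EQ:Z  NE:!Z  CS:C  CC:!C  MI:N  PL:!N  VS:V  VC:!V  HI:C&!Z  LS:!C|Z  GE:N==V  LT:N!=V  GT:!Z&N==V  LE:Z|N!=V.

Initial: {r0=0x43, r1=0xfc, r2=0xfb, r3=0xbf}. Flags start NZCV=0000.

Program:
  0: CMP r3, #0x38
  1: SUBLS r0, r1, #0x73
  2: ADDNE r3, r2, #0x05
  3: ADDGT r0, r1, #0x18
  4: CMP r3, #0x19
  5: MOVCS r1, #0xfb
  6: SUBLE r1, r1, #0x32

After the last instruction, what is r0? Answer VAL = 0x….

[0] flags=1010 → (cmp)
[1] flags=1010 LS?F → skip
[2] flags=1010 NE?T → r3=0x00
[3] flags=1010 GT?F → skip
[4] flags=1000 → (cmp)
[5] flags=1000 CS?F → skip
[6] flags=1000 LE?T → r1=0xca

VAL = 0x43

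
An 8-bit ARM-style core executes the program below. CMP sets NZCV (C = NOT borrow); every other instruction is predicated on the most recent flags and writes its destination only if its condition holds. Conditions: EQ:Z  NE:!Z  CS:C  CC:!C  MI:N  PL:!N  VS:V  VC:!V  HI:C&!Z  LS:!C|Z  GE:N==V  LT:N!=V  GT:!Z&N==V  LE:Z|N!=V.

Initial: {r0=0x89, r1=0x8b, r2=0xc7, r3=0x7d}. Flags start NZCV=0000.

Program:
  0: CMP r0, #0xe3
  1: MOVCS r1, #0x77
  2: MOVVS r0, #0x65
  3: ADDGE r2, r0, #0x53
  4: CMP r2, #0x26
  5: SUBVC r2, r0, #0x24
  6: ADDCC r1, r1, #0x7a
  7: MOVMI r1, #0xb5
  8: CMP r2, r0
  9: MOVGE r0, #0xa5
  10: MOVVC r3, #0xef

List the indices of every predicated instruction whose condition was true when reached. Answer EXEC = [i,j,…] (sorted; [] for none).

EXEC = [5,7,9]

[0] flags=1000 → (cmp)
[1] flags=1000 CS?F → skip
[2] flags=1000 VS?F → skip
[3] flags=1000 GE?F → skip
[4] flags=1010 → (cmp)
[5] flags=1010 VC?T → r2=0x65
[6] flags=1010 CC?F → skip
[7] flags=1010 MI?T → r1=0xb5
[8] flags=1001 → (cmp)
[9] flags=1001 GE?T → r0=0xa5
[10] flags=1001 VC?F → skip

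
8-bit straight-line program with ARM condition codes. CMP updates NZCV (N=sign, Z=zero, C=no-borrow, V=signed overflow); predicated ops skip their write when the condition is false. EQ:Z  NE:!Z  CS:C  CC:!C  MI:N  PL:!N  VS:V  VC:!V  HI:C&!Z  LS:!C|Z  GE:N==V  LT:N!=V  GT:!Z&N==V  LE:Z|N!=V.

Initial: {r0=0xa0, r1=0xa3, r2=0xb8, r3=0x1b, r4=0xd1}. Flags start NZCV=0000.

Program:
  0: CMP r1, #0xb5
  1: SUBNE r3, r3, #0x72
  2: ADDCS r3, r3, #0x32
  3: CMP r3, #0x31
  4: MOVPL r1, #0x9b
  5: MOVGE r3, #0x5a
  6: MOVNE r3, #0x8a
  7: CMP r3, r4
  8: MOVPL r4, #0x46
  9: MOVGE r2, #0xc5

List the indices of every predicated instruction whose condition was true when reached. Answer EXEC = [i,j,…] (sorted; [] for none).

EXEC = [1,4,6]

0: ✓ CMP  NZCV=1000
1: ✓ SUBNE  r3←0xa9
2: · ADDCS
3: ✓ CMP  NZCV=0011
4: ✓ MOVPL  r1←0x9b
5: · MOVGE
6: ✓ MOVNE  r3←0x8a
7: ✓ CMP  NZCV=1000
8: · MOVPL
9: · MOVGE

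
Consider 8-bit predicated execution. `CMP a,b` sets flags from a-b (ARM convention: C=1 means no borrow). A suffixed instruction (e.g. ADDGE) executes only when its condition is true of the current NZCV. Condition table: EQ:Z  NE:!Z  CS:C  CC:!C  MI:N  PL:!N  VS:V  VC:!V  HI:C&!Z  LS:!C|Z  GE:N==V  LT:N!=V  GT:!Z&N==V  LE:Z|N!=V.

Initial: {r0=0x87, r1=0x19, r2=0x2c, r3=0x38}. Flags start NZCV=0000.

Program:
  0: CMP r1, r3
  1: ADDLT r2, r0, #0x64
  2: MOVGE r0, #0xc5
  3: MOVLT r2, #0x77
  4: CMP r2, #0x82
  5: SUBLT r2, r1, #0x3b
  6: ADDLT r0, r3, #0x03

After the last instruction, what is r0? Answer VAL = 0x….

0: ✓ CMP  NZCV=1000
1: ✓ ADDLT  r2←0xeb
2: · MOVGE
3: ✓ MOVLT  r2←0x77
4: ✓ CMP  NZCV=1001
5: · SUBLT
6: · ADDLT

VAL = 0x87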